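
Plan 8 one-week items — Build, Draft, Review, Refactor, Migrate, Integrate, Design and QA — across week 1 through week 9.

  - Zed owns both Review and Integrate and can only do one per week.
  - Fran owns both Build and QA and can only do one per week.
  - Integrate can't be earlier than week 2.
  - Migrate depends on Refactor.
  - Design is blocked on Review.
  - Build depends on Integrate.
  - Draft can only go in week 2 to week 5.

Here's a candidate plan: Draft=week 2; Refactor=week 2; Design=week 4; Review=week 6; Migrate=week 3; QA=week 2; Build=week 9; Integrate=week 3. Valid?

No. Design is blocked on Review is not satisfied.

Draft can only go in week 2 to week 5 — holds.
Zed owns both Review and Integrate and can only do one per week — holds.
Design is blocked on Review — violated.
Migrate depends on Refactor — holds.
Build depends on Integrate — holds.
Integrate can't be earlier than week 2 — holds.
Fran owns both Build and QA and can only do one per week — holds.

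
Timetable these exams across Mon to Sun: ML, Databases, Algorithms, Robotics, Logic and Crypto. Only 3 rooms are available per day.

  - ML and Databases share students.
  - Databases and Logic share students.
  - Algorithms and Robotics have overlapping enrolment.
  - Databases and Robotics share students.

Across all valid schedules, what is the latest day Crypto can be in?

Crypto at Sun is achievable: Robotics -> Wed, ML -> Mon, Logic -> Mon, Crypto -> Sun, Databases -> Tue, Algorithms -> Mon.

Sun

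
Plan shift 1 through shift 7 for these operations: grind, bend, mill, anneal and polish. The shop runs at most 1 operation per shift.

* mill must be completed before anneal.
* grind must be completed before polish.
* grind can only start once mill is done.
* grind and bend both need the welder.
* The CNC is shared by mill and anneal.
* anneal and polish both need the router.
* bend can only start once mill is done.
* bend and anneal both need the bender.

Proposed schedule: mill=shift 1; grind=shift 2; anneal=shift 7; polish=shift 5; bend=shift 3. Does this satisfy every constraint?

The shop runs at most 1 operation per shift — holds.
grind must be completed before polish — holds.
grind can only start once mill is done — holds.
grind and bend both need the welder — holds.
bend can only start once mill is done — holds.
bend and anneal both need the bender — holds.
mill must be completed before anneal — holds.
anneal and polish both need the router — holds.
The CNC is shared by mill and anneal — holds.

Yes, all constraints hold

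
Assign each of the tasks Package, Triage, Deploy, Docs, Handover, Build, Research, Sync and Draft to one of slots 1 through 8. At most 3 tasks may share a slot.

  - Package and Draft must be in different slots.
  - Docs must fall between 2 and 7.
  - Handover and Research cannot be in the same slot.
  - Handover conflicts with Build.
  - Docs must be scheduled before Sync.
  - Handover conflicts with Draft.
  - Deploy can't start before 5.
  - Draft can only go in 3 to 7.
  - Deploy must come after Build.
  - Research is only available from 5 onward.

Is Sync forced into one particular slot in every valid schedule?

No

Sync can be 3 (e.g. Package in 1, Deploy in 5, Draft in 3, Sync in 3, Build in 1, Research in 5, Handover in 2, Triage in 1, Docs in 2) or 4 (e.g. Deploy -> 5, Handover -> 2, Research -> 5, Package -> 1, Sync -> 4, Docs -> 2, Build -> 1, Draft -> 3, Triage -> 1).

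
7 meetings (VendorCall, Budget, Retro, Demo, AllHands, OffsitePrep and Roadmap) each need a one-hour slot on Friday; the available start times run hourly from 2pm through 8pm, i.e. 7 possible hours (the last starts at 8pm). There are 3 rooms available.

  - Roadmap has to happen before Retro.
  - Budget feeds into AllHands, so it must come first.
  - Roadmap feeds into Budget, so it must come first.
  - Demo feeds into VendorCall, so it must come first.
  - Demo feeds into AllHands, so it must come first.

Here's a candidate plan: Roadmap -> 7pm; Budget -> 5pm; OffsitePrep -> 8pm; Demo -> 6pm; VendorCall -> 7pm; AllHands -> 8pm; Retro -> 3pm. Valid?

No. Roadmap has to happen before Retro is not satisfied.

Demo feeds into VendorCall, so it must come first — holds.
Roadmap feeds into Budget, so it must come first — violated.
Roadmap has to happen before Retro — violated.
Budget feeds into AllHands, so it must come first — holds.
There are 3 rooms available — holds.
Demo feeds into AllHands, so it must come first — holds.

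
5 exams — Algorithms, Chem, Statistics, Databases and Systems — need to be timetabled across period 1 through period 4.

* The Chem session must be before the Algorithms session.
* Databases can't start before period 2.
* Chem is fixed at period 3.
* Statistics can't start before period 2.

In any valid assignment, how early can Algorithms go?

Precedence pushes Algorithms to at least period 4.
Algorithms at period 4 is achievable: Algorithms -> period 4, Statistics -> period 2, Systems -> period 1, Chem -> period 3, Databases -> period 2.

period 4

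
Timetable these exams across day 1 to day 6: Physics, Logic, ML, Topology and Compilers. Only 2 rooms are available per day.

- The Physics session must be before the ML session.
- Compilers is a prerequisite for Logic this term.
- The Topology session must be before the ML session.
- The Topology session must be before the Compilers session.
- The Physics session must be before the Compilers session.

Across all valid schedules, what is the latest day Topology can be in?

day 4

Downstream work caps Topology at day 4.
Topology at day 4 is achievable: Compilers in day 5, Physics in day 1, Logic in day 6, Topology in day 4, ML in day 5.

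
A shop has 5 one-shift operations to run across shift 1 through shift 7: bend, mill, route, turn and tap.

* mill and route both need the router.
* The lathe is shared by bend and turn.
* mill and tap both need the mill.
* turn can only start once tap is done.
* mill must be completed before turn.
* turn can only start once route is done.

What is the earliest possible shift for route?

Downstream work caps route at shift 6.
route at shift 1 is achievable: route in shift 1, tap in shift 1, mill in shift 2, turn in shift 3, bend in shift 1.

shift 1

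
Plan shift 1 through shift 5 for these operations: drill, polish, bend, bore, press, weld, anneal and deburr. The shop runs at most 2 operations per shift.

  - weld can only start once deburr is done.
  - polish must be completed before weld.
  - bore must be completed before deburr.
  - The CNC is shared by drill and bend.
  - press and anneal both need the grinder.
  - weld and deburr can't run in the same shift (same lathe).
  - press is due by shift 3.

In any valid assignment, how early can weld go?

shift 3

Precedence pushes weld to at least shift 3.
weld at shift 3 is achievable: bend in shift 4; press in shift 1; bore in shift 1; anneal in shift 4; weld in shift 3; polish in shift 2; deburr in shift 2; drill in shift 3.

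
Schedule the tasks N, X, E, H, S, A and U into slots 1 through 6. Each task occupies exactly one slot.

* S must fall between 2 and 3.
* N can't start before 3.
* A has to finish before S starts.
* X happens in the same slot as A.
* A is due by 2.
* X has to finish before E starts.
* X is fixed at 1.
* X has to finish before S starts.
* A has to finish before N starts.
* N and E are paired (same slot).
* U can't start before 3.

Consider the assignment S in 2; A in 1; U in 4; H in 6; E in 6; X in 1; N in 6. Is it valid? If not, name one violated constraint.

N and E are paired (same slot) — holds.
A has to finish before N starts — holds.
A is due by 2 — holds.
A has to finish before S starts — holds.
X is fixed at 1 — holds.
U can't start before 3 — holds.
X has to finish before E starts — holds.
S must fall between 2 and 3 — holds.
N can't start before 3 — holds.
X happens in the same slot as A — holds.
X has to finish before S starts — holds.

Valid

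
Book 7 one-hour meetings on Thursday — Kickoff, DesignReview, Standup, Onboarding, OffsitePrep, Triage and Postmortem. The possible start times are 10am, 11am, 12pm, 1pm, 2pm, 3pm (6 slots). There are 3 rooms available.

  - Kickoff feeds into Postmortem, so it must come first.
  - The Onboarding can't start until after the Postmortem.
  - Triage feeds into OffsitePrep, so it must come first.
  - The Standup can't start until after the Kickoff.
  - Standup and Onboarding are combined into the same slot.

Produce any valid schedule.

Standup in 12pm; Kickoff in 10am; Onboarding in 12pm; OffsitePrep in 11am; Triage in 10am; DesignReview in 10am; Postmortem in 11am

Checking: Postmortem(11am) before Onboarding(12pm); Kickoff(10am) before Postmortem(11am); Triage(10am) before OffsitePrep(11am); Kickoff(10am) before Standup(12pm); Standup = Onboarding = 12pm; max 3 per slot (cap 3).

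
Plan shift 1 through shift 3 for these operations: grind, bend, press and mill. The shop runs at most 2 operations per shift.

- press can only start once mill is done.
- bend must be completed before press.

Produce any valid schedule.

mill in shift 1; grind in shift 2; press in shift 2; bend in shift 1

Checking: bend(shift 1) before press(shift 2); mill(shift 1) before press(shift 2); max 2 per shift (cap 2).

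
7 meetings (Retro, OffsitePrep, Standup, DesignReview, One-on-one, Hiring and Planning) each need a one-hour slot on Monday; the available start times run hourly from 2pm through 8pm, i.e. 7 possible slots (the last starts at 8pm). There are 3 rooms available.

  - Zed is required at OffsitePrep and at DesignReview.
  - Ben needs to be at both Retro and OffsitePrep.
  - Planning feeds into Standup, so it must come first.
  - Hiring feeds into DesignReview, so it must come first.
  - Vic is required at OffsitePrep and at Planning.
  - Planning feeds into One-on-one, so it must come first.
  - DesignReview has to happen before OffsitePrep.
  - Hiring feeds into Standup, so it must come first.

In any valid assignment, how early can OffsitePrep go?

4pm

Precedence pushes OffsitePrep to at least 4pm.
OffsitePrep at 4pm is achievable: One-on-one -> 3pm, Hiring -> 2pm, DesignReview -> 3pm, Standup -> 3pm, Retro -> 2pm, Planning -> 2pm, OffsitePrep -> 4pm.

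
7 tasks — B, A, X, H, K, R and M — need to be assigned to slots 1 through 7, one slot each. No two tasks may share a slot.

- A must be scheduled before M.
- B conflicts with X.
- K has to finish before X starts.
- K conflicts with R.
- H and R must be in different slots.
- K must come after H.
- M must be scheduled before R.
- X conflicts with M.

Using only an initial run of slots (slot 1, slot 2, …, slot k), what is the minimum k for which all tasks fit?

The precedence chain requires at least 3 distinct slots.
With at most 1 per slot and 7 tasks, at least 7 slots are needed.
7 works (last occupied slot: 7): for example K -> 2; B -> 7; X -> 5; A -> 3; M -> 4; R -> 6; H -> 1.

7 slots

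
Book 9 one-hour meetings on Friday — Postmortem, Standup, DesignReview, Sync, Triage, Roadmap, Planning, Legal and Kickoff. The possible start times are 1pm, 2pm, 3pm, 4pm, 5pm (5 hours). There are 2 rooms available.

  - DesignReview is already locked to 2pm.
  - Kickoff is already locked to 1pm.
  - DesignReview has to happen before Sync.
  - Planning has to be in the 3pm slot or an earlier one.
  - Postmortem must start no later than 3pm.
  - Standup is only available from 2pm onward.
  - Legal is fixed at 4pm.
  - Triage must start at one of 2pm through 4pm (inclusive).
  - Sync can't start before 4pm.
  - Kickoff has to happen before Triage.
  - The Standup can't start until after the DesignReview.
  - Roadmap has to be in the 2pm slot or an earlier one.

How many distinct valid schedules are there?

25

Splitting on Postmortem: it can be 1pm (5), 2pm (5), 3pm (15). Listing each branch's schedules as (Standup, DesignReview, Sync, Triage, Roadmap, Planning, Legal, Kickoff):
Postmortem=1pm: (3pm,2pm,5pm,4pm,2pm,3pm,4pm,1pm) (4pm,2pm,5pm,3pm,2pm,3pm,4pm,1pm) (5pm,2pm,4pm,3pm,2pm,3pm,4pm,1pm) (5pm,2pm,5pm,3pm,2pm,3pm,4pm,1pm) (5pm,2pm,5pm,4pm,2pm,3pm,4pm,1pm) — 5.
Postmortem=2pm: (3pm,2pm,5pm,4pm,1pm,3pm,4pm,1pm) (4pm,2pm,5pm,3pm,1pm,3pm,4pm,1pm) (5pm,2pm,4pm,3pm,1pm,3pm,4pm,1pm) (5pm,2pm,5pm,3pm,1pm,3pm,4pm,1pm) (5pm,2pm,5pm,4pm,1pm,3pm,4pm,1pm) — 5.
Postmortem=3pm: (3pm,2pm,5pm,4pm,1pm,2pm,4pm,1pm) (3pm,2pm,5pm,4pm,2pm,1pm,4pm,1pm) (4pm,2pm,5pm,2pm,1pm,3pm,4pm,1pm) (4pm,2pm,5pm,3pm,1pm,2pm,4pm,1pm) (4pm,2pm,5pm,3pm,2pm,1pm,4pm,1pm) (5pm,2pm,4pm,2pm,1pm,3pm,4pm,1pm) (5pm,2pm,4pm,3pm,1pm,2pm,4pm,1pm) (5pm,2pm,4pm,3pm,2pm,1pm,4pm,1pm) (5pm,2pm,5pm,2pm,1pm,3pm,4pm,1pm) (5pm,2pm,5pm,3pm,1pm,2pm,4pm,1pm) (5pm,2pm,5pm,3pm,2pm,1pm,4pm,1pm) (5pm,2pm,5pm,4pm,1pm,2pm,4pm,1pm) (5pm,2pm,5pm,4pm,1pm,3pm,4pm,1pm) (5pm,2pm,5pm,4pm,2pm,1pm,4pm,1pm) (5pm,2pm,5pm,4pm,2pm,3pm,4pm,1pm) — 15.
Summing: 5 + 5 + 15 = 25.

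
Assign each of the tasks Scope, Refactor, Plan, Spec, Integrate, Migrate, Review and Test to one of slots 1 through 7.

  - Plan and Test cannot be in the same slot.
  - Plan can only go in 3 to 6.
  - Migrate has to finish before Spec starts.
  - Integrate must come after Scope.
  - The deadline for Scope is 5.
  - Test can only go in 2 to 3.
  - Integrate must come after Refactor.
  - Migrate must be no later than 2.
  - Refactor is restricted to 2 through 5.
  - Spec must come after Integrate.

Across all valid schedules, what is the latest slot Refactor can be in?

5

Refactor is available from 2; Refactor's own window allows nothing later than 5.
Refactor at 5 is achievable: Plan in 3; Refactor in 5; Migrate in 1; Spec in 7; Test in 2; Integrate in 6; Review in 1; Scope in 1.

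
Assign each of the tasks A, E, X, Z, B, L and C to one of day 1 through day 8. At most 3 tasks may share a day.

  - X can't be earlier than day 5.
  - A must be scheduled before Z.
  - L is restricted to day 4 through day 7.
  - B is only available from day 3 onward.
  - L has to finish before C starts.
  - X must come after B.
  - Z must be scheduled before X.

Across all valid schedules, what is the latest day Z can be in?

Precedence pushes Z to at least day 2; downstream work caps Z at day 7.
Z at day 7 is achievable: L=day 4, X=day 8, Z=day 7, A=day 1, C=day 5, E=day 1, B=day 3.

day 7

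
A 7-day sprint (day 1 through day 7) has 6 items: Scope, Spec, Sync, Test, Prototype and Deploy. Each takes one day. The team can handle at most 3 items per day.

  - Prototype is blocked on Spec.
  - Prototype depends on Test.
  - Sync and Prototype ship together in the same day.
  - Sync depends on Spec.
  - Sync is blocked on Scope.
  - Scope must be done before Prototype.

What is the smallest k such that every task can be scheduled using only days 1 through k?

2 days

The precedence chain requires at least 2 distinct days.
With at most 3 per day and 6 tasks, at least 2 days are needed.
2 works (last occupied day: day 2): for example Scope in day 1, Deploy in day 2, Sync in day 2, Spec in day 1, Test in day 1, Prototype in day 2.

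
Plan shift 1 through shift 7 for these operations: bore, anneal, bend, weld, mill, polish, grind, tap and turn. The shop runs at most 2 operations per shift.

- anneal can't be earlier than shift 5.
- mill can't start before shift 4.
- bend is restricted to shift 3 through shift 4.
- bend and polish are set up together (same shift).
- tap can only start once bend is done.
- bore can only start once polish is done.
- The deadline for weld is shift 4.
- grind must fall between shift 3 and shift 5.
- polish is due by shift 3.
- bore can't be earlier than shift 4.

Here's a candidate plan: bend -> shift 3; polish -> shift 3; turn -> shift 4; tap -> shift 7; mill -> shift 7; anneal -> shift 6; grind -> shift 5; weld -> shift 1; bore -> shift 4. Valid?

polish is due by shift 3 — holds.
bore can't be earlier than shift 4 — holds.
grind must fall between shift 3 and shift 5 — holds.
bend and polish are set up together (same shift) — holds.
The deadline for weld is shift 4 — holds.
The shop runs at most 2 operations per shift — holds.
bend is restricted to shift 3 through shift 4 — holds.
mill can't start before shift 4 — holds.
tap can only start once bend is done — holds.
bore can only start once polish is done — holds.
anneal can't be earlier than shift 5 — holds.

Yes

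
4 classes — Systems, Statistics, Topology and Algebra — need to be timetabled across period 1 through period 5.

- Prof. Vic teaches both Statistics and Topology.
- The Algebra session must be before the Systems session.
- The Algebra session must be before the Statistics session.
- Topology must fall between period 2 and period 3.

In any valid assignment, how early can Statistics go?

Precedence pushes Statistics to at least period 2.
Statistics at period 2 is achievable: Topology in period 3, Statistics in period 2, Algebra in period 1, Systems in period 2.

period 2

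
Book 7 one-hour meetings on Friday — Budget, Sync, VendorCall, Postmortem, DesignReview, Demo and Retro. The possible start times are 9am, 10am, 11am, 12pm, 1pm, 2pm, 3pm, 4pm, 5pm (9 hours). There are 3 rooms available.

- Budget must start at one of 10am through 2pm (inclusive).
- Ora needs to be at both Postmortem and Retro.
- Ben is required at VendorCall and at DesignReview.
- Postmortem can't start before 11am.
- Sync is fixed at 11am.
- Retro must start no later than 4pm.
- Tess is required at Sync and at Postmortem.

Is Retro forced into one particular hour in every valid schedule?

Retro can be 9am (e.g. Postmortem -> 12pm, Demo -> 9am, Sync -> 11am, Retro -> 9am, Budget -> 10am, VendorCall -> 9am, DesignReview -> 10am) or 10am (e.g. Budget in 10am, Demo in 9am, Retro in 10am, VendorCall in 9am, Sync in 11am, Postmortem in 12pm, DesignReview in 10am).

No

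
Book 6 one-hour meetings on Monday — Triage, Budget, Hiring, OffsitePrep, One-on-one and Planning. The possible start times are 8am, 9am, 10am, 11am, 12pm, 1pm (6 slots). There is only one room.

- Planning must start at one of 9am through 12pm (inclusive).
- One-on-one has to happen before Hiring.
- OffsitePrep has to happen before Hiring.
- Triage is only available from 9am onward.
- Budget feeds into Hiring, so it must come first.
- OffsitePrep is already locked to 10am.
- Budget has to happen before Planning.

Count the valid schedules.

14

Splitting on Triage: it can be 9am (3), 11am (3), 12pm (3), 1pm (5). Listing each branch's schedules as (Budget, Hiring, OffsitePrep, One-on-one, Planning):
Triage=9am: (8am,1pm,10am,11am,12pm) (8am,1pm,10am,12pm,11am) (11am,1pm,10am,8am,12pm) — 3.
Triage=11am: (8am,1pm,10am,9am,12pm) (8am,1pm,10am,12pm,9am) (9am,1pm,10am,8am,12pm) — 3.
Triage=12pm: (8am,1pm,10am,9am,11am) (8am,1pm,10am,11am,9am) (9am,1pm,10am,8am,11am) — 3.
Triage=1pm: (8am,11am,10am,9am,12pm) (8am,12pm,10am,9am,11am) (8am,12pm,10am,11am,9am) (9am,11am,10am,8am,12pm) (9am,12pm,10am,8am,11am) — 5.
Summing: 3 + 3 + 3 + 5 = 14.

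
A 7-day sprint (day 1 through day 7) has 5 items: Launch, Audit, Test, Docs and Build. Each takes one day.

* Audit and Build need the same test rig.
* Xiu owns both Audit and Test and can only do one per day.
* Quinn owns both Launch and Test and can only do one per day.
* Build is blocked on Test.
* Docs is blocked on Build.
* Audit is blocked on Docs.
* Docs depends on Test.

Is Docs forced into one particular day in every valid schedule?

Docs can be day 3 (e.g. Build=day 2, Docs=day 3, Launch=day 2, Audit=day 4, Test=day 1) or day 4 (e.g. Audit -> day 5; Build -> day 2; Docs -> day 4; Launch -> day 2; Test -> day 1).

No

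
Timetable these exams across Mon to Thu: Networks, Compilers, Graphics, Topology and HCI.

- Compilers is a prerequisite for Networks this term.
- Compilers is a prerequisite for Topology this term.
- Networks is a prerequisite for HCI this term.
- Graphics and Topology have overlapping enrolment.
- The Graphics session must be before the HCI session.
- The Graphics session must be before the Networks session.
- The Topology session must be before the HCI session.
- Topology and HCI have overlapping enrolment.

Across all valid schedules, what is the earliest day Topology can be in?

Precedence pushes Topology to at least Tue; downstream work caps Topology at Wed.
Topology at Tue is achievable: Compilers in Mon, Topology in Tue, Networks in Tue, HCI in Wed, Graphics in Mon.

Tue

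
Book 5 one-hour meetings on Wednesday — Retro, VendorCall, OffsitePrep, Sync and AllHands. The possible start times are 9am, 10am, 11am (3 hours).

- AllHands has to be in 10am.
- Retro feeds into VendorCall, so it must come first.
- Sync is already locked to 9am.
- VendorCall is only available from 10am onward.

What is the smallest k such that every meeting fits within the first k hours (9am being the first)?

The precedence chain requires at least 2 distinct hours.
2 works (last occupied hour: 10am): for example AllHands=10am; OffsitePrep=9am; Retro=9am; VendorCall=10am; Sync=9am.

2 hours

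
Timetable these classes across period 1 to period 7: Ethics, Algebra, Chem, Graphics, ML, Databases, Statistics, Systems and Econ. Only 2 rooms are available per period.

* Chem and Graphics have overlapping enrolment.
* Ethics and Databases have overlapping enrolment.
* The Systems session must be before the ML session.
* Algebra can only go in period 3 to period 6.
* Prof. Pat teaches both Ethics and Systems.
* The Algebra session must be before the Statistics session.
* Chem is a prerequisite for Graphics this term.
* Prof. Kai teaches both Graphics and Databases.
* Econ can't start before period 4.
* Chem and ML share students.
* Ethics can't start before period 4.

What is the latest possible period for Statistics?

Precedence pushes Statistics to at least period 4.
Statistics at period 7 is achievable: Chem -> period 1; ML -> period 2; Systems -> period 1; Statistics -> period 7; Databases -> period 3; Ethics -> period 4; Algebra -> period 3; Graphics -> period 2; Econ -> period 4.

period 7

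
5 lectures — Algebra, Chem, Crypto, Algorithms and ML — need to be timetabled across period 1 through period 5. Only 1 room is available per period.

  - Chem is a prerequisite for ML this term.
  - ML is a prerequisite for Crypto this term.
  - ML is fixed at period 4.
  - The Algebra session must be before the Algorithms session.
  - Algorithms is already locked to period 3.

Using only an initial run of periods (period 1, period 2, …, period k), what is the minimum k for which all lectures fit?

5 periods

The precedence chain requires at least 3 distinct periods.
With at most 1 per period and 5 lectures, at least 5 periods are needed.
Propagating the time windows through the other constraints, Crypto can't land before period 5, so the schedule must run through at least period 5.
5 works (last occupied period: period 5): for example Algebra in period 1; Algorithms in period 3; Crypto in period 5; Chem in period 2; ML in period 4.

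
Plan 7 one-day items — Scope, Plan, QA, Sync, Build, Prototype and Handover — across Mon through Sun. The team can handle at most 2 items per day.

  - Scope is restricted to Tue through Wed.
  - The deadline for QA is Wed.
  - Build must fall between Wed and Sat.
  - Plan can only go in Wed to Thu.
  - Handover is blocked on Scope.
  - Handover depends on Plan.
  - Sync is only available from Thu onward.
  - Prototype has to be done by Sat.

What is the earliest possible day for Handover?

Precedence pushes Handover to at least Thu.
Handover at Thu is achievable: Plan -> Wed, Build -> Wed, Prototype -> Mon, Scope -> Tue, Handover -> Thu, Sync -> Thu, QA -> Mon.

Thu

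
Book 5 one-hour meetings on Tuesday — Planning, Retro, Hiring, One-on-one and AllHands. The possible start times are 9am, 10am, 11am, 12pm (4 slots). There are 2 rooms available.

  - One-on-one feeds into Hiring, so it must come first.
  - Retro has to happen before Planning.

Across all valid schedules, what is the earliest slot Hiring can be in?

Precedence pushes Hiring to at least 10am.
Hiring at 10am is achievable: Planning=10am; Retro=9am; AllHands=11am; Hiring=10am; One-on-one=9am.

10am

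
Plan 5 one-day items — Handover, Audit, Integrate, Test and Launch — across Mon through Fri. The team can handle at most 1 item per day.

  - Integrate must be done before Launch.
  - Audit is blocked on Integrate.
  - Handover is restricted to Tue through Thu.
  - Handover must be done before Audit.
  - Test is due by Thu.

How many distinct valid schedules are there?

14

Splitting on Handover: it can be Tue (6), Wed (5), Thu (3). Listing each branch's schedules as (Audit, Integrate, Test, Launch):
Handover=Tue: (Wed,Mon,Thu,Fri) (Thu,Mon,Wed,Fri) (Thu,Wed,Mon,Fri) (Fri,Mon,Wed,Thu) (Fri,Mon,Thu,Wed) (Fri,Wed,Mon,Thu) — 6.
Handover=Wed: (Thu,Mon,Tue,Fri) (Thu,Tue,Mon,Fri) (Fri,Mon,Tue,Thu) (Fri,Mon,Thu,Tue) (Fri,Tue,Mon,Thu) — 5.
Handover=Thu: (Fri,Mon,Tue,Wed) (Fri,Mon,Wed,Tue) (Fri,Tue,Mon,Wed) — 3.
Summing: 6 + 5 + 3 = 14.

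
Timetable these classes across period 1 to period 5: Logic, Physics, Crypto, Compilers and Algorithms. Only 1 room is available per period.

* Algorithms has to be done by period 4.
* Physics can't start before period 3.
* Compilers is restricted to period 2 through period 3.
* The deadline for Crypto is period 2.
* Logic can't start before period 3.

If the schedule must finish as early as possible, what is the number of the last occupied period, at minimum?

period 5

With at most 1 per period and 5 classes, at least 5 periods are needed.
Logic can't be placed before period 3, so the schedule must run through at least period 3.
5 works (last occupied period: period 5): for example Logic=period 3; Physics=period 5; Algorithms=period 4; Crypto=period 1; Compilers=period 2.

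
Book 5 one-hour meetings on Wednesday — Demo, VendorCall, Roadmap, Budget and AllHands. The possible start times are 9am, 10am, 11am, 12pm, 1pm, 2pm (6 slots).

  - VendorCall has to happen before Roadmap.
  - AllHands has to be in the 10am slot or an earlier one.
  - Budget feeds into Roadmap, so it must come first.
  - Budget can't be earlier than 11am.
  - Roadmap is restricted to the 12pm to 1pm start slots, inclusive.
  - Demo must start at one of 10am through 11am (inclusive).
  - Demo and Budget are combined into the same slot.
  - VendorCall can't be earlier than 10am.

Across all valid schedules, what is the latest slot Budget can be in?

Budget is available from 11am; Budget must be in the same slot as Demo, which can't be after 11am, so Budget is at most 11am.
Budget at 11am is achievable: Budget=11am, Roadmap=12pm, Demo=11am, AllHands=9am, VendorCall=10am.

11am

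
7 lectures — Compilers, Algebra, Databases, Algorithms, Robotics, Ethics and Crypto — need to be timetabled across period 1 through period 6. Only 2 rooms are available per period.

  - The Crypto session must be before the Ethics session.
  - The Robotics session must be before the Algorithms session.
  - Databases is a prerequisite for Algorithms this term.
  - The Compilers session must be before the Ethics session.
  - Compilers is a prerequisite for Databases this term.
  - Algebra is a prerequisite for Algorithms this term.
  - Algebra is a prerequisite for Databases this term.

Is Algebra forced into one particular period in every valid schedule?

No

Algebra can be period 1 (e.g. Ethics -> period 4, Compilers -> period 1, Algebra -> period 1, Crypto -> period 3, Algorithms -> period 3, Databases -> period 2, Robotics -> period 2) or period 2 (e.g. Algorithms=period 4, Algebra=period 2, Compilers=period 1, Crypto=period 1, Databases=period 3, Ethics=period 2, Robotics=period 3).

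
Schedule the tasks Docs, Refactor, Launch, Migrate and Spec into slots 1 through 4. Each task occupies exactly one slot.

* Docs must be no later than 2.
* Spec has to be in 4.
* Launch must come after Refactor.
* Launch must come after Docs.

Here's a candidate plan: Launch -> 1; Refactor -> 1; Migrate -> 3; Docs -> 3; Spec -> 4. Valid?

No — it violates: Launch must come after Docs

Launch must come after Refactor — violated.
Docs must be no later than 2 — violated.
Spec has to be in 4 — holds.
Launch must come after Docs — violated.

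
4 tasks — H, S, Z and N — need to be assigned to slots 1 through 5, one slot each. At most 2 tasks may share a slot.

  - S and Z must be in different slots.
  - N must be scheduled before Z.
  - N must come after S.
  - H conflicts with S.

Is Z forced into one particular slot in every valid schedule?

Z can be 3 (e.g. Z=3, N=2, H=2, S=1) or 4 (e.g. S in 1, N in 2, H in 2, Z in 4).

No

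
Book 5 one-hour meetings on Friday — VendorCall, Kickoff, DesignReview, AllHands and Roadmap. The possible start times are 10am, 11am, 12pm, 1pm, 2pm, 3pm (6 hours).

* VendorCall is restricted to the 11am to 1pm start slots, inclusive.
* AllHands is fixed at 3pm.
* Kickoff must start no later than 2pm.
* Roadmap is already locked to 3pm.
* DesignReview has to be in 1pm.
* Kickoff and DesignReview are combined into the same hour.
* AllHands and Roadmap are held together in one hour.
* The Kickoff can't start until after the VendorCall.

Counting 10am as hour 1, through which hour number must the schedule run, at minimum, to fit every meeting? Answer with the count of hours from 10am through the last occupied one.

6

The precedence chain requires at least 2 distinct hours.
AllHands can't be placed before 3pm — that is hour 6 counting from 10am — so the schedule must run through at least 6 hours.
6 works (last occupied hour: 3pm): for example Kickoff=1pm; Roadmap=3pm; VendorCall=11am; AllHands=3pm; DesignReview=1pm.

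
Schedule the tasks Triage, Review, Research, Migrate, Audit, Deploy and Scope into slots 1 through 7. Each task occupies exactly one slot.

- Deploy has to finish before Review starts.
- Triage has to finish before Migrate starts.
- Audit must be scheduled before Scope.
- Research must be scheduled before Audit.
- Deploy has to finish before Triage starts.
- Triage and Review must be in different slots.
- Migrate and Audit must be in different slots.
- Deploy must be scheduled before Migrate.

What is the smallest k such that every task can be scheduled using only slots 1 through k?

3 slots

The precedence chain requires at least 3 distinct slots.
3 works (last occupied slot: 3): for example Scope in 3, Deploy in 1, Migrate in 3, Research in 1, Audit in 2, Review in 3, Triage in 2.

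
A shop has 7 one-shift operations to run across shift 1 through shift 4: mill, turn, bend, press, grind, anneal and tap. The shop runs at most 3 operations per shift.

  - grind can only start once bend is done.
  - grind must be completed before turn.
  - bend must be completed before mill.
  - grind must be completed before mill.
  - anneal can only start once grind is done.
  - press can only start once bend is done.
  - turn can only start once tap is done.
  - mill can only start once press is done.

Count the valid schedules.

39

Splitting on mill: it can be shift 3 (10), shift 4 (29). Listing each branch's schedules as (turn, bend, press, grind, anneal, tap) by shift number:
mill=shift 3: (3,1,2,2,3,1) (3,1,2,2,3,2) (3,1,2,2,4,1) (3,1,2,2,4,2) (4,1,2,2,3,1) (4,1,2,2,3,2) (4,1,2,2,3,3) (4,1,2,2,4,1) (4,1,2,2,4,2) (4,1,2,2,4,3) — 10.
mill=shift 4: (3,1,2,2,3,1) (3,1,2,2,3,2) (3,1,2,2,4,1) (3,1,2,2,4,2) (3,1,3,2,3,1) (3,1,3,2,3,2) (3,1,3,2,4,1) (3,1,3,2,4,2) (4,1,2,2,3,1) (4,1,2,2,3,2) (4,1,2,2,3,3) (4,1,2,2,4,1) (4,1,2,2,4,2) (4,1,2,2,4,3) (4,1,2,3,4,1) (4,1,2,3,4,2) (4,1,2,3,4,3) (4,1,3,2,3,1) (4,1,3,2,3,2) (4,1,3,2,3,3) (4,1,3,2,4,1) (4,1,3,2,4,2) (4,1,3,2,4,3) (4,1,3,3,4,1) (4,1,3,3,4,2) (4,1,3,3,4,3) (4,2,3,3,4,1) (4,2,3,3,4,2) (4,2,3,3,4,3) — 29.
Summing: 10 + 29 = 39.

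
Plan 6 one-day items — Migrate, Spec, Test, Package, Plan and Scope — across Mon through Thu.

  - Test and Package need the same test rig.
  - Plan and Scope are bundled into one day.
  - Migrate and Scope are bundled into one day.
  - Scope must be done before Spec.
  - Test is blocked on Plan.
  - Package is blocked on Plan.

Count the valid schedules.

22

Splitting on Migrate: it can be Mon (18), Tue (4). Listing each branch's schedules as (Spec, Test, Package, Plan, Scope):
Migrate=Mon: (Tue,Tue,Wed,Mon,Mon) (Tue,Tue,Thu,Mon,Mon) (Tue,Wed,Tue,Mon,Mon) (Tue,Wed,Thu,Mon,Mon) (Tue,Thu,Tue,Mon,Mon) (Tue,Thu,Wed,Mon,Mon) (Wed,Tue,Wed,Mon,Mon) (Wed,Tue,Thu,Mon,Mon) (Wed,Wed,Tue,Mon,Mon) (Wed,Wed,Thu,Mon,Mon) (Wed,Thu,Tue,Mon,Mon) (Wed,Thu,Wed,Mon,Mon) (Thu,Tue,Wed,Mon,Mon) (Thu,Tue,Thu,Mon,Mon) (Thu,Wed,Tue,Mon,Mon) (Thu,Wed,Thu,Mon,Mon) (Thu,Thu,Tue,Mon,Mon) (Thu,Thu,Wed,Mon,Mon) — 18.
Migrate=Tue: (Wed,Wed,Thu,Tue,Tue) (Wed,Thu,Wed,Tue,Tue) (Thu,Wed,Thu,Tue,Tue) (Thu,Thu,Wed,Tue,Tue) — 4.
Summing: 18 + 4 = 22.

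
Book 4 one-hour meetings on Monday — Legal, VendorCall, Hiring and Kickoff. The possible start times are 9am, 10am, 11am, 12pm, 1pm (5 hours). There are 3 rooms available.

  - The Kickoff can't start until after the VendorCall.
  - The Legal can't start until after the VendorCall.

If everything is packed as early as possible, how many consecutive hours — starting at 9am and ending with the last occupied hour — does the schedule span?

2

The precedence chain requires at least 2 distinct hours.
With at most 3 per hour and 4 meetings, at least 2 hours are needed.
2 works (last occupied hour: 10am): for example VendorCall=9am; Legal=10am; Hiring=9am; Kickoff=10am.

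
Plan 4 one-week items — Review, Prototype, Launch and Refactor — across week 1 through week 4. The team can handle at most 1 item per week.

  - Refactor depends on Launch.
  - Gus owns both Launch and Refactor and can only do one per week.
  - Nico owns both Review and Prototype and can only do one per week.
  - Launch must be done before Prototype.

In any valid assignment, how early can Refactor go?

Precedence pushes Refactor to at least week 2.
Refactor at week 2 is achievable: Review -> week 4; Launch -> week 1; Refactor -> week 2; Prototype -> week 3.

week 2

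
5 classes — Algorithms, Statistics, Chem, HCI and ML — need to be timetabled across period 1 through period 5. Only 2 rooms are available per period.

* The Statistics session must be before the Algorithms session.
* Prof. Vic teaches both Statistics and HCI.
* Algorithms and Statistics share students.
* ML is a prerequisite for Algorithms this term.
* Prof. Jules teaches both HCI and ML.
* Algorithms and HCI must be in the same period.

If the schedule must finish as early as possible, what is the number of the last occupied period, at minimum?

period 3

The precedence chain requires at least 2 distinct periods.
With at most 2 per period and 5 classes, at least 3 periods are needed.
3 works (last occupied period: period 3): for example Statistics=period 1, HCI=period 2, Chem=period 3, ML=period 1, Algorithms=period 2.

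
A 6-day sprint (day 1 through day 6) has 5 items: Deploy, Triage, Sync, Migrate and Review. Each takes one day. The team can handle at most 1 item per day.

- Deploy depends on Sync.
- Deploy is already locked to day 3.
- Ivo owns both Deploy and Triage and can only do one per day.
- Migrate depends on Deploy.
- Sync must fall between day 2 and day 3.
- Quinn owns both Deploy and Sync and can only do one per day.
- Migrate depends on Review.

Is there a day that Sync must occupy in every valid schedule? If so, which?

day 2

Sync's window is day 2–day 3.
Deploy is fixed at day 3, and Sync can't share a day with Deploy.
So Sync must be day 2.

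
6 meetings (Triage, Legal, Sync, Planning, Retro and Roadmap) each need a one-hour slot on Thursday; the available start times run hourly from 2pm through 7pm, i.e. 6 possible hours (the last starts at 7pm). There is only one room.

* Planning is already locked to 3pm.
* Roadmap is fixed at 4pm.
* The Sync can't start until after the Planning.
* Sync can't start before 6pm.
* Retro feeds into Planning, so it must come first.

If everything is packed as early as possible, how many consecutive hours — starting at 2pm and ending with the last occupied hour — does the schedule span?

The precedence chain requires at least 3 distinct hours.
With at most 1 per hour and 6 meetings, at least 6 hours are needed.
Sync can't be placed before 6pm — that is hour 5 counting from 2pm — so the schedule must run through at least 5 hours.
6 works (last occupied hour: 7pm): for example Legal -> 7pm; Roadmap -> 4pm; Retro -> 2pm; Planning -> 3pm; Triage -> 5pm; Sync -> 6pm.

6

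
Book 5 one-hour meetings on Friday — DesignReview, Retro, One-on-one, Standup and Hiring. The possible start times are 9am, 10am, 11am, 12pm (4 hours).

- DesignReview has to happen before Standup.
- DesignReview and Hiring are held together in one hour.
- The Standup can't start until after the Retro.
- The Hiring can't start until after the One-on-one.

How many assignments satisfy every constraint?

Splitting on DesignReview: it can be 10am (5), 11am (6). Listing each branch's schedules as (Retro, One-on-one, Standup, Hiring):
DesignReview=10am: (9am,9am,11am,10am) (9am,9am,12pm,10am) (10am,9am,11am,10am) (10am,9am,12pm,10am) (11am,9am,12pm,10am) — 5.
DesignReview=11am: (9am,9am,12pm,11am) (9am,10am,12pm,11am) (10am,9am,12pm,11am) (10am,10am,12pm,11am) (11am,9am,12pm,11am) (11am,10am,12pm,11am) — 6.
Summing: 5 + 6 = 11.

11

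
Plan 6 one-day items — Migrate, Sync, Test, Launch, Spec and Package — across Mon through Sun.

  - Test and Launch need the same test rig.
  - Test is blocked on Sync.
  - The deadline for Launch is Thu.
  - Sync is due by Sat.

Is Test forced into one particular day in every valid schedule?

No

Test can be Tue (e.g. Sync -> Mon; Package -> Mon; Launch -> Mon; Migrate -> Mon; Test -> Tue; Spec -> Mon) or Wed (e.g. Sync -> Mon; Migrate -> Mon; Package -> Mon; Launch -> Mon; Spec -> Mon; Test -> Wed).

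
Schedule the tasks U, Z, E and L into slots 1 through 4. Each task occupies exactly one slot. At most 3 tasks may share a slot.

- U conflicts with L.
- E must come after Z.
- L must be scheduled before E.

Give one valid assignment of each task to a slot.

U -> 2, E -> 2, Z -> 1, L -> 1

Checking: L(1) before E(2); Z(1) before E(2); U(2) != L(1); max 2 per slot (cap 3).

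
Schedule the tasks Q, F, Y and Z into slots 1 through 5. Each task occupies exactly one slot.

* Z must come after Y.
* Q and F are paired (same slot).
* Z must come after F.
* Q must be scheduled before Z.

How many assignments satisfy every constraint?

Splitting on Q: it can be 1 (10), 2 (9), 3 (7), 4 (4). Listing each branch's schedules as (F, Y, Z):
Q=1: (1,1,2) (1,1,3) (1,1,4) (1,1,5) (1,2,3) (1,2,4) (1,2,5) (1,3,4) (1,3,5) (1,4,5) — 10.
Q=2: (2,1,3) (2,1,4) (2,1,5) (2,2,3) (2,2,4) (2,2,5) (2,3,4) (2,3,5) (2,4,5) — 9.
Q=3: (3,1,4) (3,1,5) (3,2,4) (3,2,5) (3,3,4) (3,3,5) (3,4,5) — 7.
Q=4: (4,1,5) (4,2,5) (4,3,5) (4,4,5) — 4.
Summing: 10 + 9 + 7 + 4 = 30.

30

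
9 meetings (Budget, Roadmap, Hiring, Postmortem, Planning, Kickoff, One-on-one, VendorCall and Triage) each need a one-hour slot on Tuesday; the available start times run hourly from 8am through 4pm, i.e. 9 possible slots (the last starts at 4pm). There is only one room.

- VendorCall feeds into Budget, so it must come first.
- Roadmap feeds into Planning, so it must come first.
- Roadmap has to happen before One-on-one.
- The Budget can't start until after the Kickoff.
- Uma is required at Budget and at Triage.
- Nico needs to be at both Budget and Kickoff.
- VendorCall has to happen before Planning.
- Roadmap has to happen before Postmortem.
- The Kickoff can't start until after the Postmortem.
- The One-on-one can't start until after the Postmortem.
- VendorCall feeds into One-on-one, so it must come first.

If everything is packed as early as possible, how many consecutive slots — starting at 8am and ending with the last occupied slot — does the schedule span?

The precedence chain requires at least 4 distinct slots.
With at most 1 per slot and 9 meetings, at least 9 slots are needed.
9 works (last occupied slot: 4pm): for example Kickoff=12pm, Planning=2pm, One-on-one=11am, Postmortem=9am, Triage=4pm, Budget=1pm, Roadmap=8am, VendorCall=10am, Hiring=3pm.

9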